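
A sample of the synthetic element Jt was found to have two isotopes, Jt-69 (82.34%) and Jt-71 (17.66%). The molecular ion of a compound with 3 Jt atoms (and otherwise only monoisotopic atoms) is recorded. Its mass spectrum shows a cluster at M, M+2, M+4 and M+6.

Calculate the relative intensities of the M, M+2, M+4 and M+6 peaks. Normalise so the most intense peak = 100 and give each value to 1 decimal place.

The 3 Jt atoms are independent, so intensities follow the terms of (0.8234 + 0.1766)^3.
P(M) = 0.8234^3 = 0.558255
P(M+2) = 3 × 0.8234^2 × 0.1766^1 = 0.359198
P(M+4) = 3 × 0.8234^1 × 0.1766^2 = 0.077040
P(M+6) = 0.1766^3 = 0.005508
The M peak is largest (0.558255); scaling to 100 gives 100.0 : 64.3 : 13.8 : 1.0.

100.0 : 64.3 : 13.8 : 1.0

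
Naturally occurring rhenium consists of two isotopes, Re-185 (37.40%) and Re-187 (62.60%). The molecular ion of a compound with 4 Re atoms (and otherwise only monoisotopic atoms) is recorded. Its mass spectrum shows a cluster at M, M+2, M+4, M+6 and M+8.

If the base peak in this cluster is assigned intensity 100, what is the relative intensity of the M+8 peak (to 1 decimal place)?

Term probabilities: M 0.0196, M+2 0.1310, M+4 0.3289, M+6 0.3670, M+8 0.1536. Base peak = M+6.
P(M+6) = C(4,3) × 0.3740^1 × 0.6260^3 = 4 × 0.3740 × 0.24531438 = 0.366990 (base)
P(M+8) = C(4,4) × 0.3740^0 × 0.6260^4 = 1 × 1.0000 × 0.1535668 = 0.153567
Relative intensity = 0.153567 / 0.366990 × 100 = 41.8

41.8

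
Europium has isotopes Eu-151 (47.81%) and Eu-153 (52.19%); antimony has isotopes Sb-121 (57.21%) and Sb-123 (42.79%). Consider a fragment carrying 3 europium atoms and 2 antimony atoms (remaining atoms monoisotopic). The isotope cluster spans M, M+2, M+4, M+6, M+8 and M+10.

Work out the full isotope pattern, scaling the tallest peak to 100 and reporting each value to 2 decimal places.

11.07 : 52.81 : 100.00 : 93.88 : 43.68 : 8.06

Europium pattern (n=3): 0.10928391 : 0.3578871 : 0.39067407 : 0.14215492
Antimony pattern (n=2): 0.32729841 : 0.48960318 : 0.18309841
Convolve the two distributions (both contribute in 2-u steps):
  M: 0.10928391×0.32729841 = 0.035768
  M+2: 0.10928391×0.48960318 + 0.3578871×0.32729841 = 0.170642
  M+4: 0.10928391×0.18309841 + 0.3578871×0.48960318 + 0.39067407×0.32729841 = 0.323099
  M+6: 0.3578871×0.18309841 + 0.39067407×0.48960318 + 0.14215492×0.32729841 = 0.303331
  M+8: 0.39067407×0.18309841 + 0.14215492×0.48960318 = 0.141131
  M+10: 0.14215492×0.18309841 = 0.026028
Scale to base peak (0.323099) = 100: 11.07 : 52.81 : 100.00 : 93.88 : 43.68 : 8.06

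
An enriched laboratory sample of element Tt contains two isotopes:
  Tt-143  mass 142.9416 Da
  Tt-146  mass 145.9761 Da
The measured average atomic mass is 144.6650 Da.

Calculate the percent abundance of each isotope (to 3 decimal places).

Tt-143: 43.206%, Tt-146: 56.794%

Let x be the fractional abundance of Tt-143; then Tt-146 has abundance 1 − x.
142.9416·x + 145.9761·(1 − x) = 144.6650
(142.9416 − 145.9761)·x = 144.6650 − 145.9761
x = -1.3111 / -3.0345 = 0.43206 → 43.206% Tt-143, 56.794% Tt-146.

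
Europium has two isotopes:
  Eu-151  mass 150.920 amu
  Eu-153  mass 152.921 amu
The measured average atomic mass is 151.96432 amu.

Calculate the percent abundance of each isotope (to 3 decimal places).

Let x be the fractional abundance of Eu-151; then Eu-153 has abundance 1 − x.
150.920·x + 152.921·(1 − x) = 151.96432
(150.920 − 152.921)·x = 151.96432 − 152.921
x = -0.95668 / -2.001 = 0.47810 → 47.810% Eu-151, 52.190% Eu-153.

Eu-151: 47.810%, Eu-153: 52.190%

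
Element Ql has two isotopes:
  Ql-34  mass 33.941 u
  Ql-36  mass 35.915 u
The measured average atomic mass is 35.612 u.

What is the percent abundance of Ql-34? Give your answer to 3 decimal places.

15.350%

Let x be the fractional abundance of Ql-34; then Ql-36 has abundance 1 − x.
33.941·x + 35.915·(1 − x) = 35.612
(33.941 − 35.915)·x = 35.612 − 35.915
x = -0.303 / -1.974 = 0.15350 → 15.350% Ql-34, 84.650% Ql-36.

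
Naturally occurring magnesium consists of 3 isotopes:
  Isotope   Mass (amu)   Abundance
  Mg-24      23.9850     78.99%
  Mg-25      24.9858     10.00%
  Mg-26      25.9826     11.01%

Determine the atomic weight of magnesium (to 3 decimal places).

24.305 amu

Ar = Σ fᵢ·mᵢ = 0.7899 × 23.9850 + 0.1000 × 24.9858 + 0.1101 × 25.9826
= 18.94575 + 2.49858 + 2.86068 = 24.30501 amu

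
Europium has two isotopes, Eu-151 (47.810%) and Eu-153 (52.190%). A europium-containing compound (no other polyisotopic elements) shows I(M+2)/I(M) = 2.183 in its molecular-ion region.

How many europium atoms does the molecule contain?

The M+2/M ratio from n Eu atoms is n · q/p = n · 0.52190/0.47810.
n = 2.183 × 0.47810/0.52190 = 2.00 ≈ 2

2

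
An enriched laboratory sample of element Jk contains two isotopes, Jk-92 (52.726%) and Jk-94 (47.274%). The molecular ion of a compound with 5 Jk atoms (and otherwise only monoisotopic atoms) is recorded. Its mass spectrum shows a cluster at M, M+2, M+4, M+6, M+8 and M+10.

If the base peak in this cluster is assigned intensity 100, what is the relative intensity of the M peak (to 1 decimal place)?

12.4

Term probabilities: M 0.0407, M+2 0.1827, M+4 0.3276, M+6 0.2937, M+8 0.1317, M+10 0.0236. Base peak = M+4.
P(M+4) = C(5,2) × 0.52726^3 × 0.47274^2 = 10 × 0.14657992 × 0.22348311 = 0.327581 (base)
P(M) = C(5,0) × 0.52726^5 × 0.47274^0 = 1 × 0.04074967 × 1.0000 = 0.040750
Relative intensity = 0.040750 / 0.327581 × 100 = 12.4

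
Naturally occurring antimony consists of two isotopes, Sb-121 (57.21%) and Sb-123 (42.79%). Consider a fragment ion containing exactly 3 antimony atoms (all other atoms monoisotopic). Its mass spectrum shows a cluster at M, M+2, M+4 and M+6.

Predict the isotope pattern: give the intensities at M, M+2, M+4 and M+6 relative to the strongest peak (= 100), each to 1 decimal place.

44.6 : 100.0 : 74.8 : 18.6

The 3 Sb atoms are independent, so intensities follow the terms of (0.5721 + 0.4279)^3.
P(M) = 0.5721^3 = 0.187247
P(M+2) = 3 × 0.5721^2 × 0.4279^1 = 0.420153
P(M+4) = 3 × 0.5721^1 × 0.4279^2 = 0.314252
P(M+6) = 0.4279^3 = 0.078348
The M+2 peak is largest (0.420153); scaling to 100 gives 44.6 : 100.0 : 74.8 : 18.6.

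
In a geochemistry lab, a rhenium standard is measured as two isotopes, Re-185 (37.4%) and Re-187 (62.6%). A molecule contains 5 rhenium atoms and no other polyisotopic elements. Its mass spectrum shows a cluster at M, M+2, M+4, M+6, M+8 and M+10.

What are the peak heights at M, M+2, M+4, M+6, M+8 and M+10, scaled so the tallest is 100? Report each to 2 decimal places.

The 5 Re atoms are independent, so intensities follow the terms of (0.374 + 0.626)^5.
P(M) = 0.374^5 = 0.007317
P(M+2) = 5 × 0.374^4 × 0.626^1 = 0.061239
P(M+4) = 10 × 0.374^3 × 0.626^2 = 0.205005
P(M+6) = 10 × 0.374^2 × 0.626^3 = 0.343136
P(M+8) = 5 × 0.374^1 × 0.626^4 = 0.287170
P(M+10) = 0.626^5 = 0.096133
The M+6 peak is largest (0.343136); scaling to 100 gives 2.13 : 17.85 : 59.74 : 100.00 : 83.69 : 28.02.

2.13 : 17.85 : 59.74 : 100.00 : 83.69 : 28.02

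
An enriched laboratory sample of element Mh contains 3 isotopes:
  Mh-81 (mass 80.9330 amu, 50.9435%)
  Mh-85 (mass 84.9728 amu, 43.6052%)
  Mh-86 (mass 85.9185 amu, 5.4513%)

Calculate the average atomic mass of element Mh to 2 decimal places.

82.97 amu

Weight each isotope mass by its fractional abundance: 0.509435 × 80.9330 + 0.436052 × 84.9728 + 0.054513 × 85.9185
= 41.23010 + 37.05256 + 4.68368 = 82.96634 amu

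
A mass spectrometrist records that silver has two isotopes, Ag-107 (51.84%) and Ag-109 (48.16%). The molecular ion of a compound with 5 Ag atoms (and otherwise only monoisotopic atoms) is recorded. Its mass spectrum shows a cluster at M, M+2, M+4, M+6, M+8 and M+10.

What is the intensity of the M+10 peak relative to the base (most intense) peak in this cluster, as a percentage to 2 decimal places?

8.02%

Binomial terms of (0.5184 + 0.4816)^5: M 0.0374, M+2 0.1739, M+4 0.3231, M+6 0.3002, M+8 0.1394, M+10 0.0259 → M+4 is the base peak.
P(M+4) = C(5,2) × 0.5184^3 × 0.4816^2 = 10 × 0.13931407 × 0.23193856 = 0.323123 (base)
P(M+10) = C(5,5) × 0.5184^0 × 0.4816^5 = 1 × 1.0000 × 0.02590791 = 0.025908
Relative intensity = 0.025908 / 0.323123 × 100 = 8.02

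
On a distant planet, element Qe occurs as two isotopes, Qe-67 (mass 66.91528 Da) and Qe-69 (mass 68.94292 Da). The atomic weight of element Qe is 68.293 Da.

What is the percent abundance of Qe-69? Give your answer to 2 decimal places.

With x = fraction of Qe-67 (so Qe-69 is 1 − x):
66.91528·x + 68.94292·(1 − x) = 68.293
(66.91528 − 68.94292)·x = 68.293 − 68.94292
x = -0.64992 / -2.02764 = 0.32053 → 32.05% Qe-67, 67.95% Qe-69.

67.95%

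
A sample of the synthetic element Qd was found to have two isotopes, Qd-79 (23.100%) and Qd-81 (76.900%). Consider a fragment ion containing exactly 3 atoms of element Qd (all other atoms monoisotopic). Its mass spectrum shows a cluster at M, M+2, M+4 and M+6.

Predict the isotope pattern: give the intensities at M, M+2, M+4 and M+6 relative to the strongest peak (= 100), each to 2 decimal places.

Each Qd atom is independently Qd-79 (p = 0.23100) or Qd-81 (q = 0.76900); the cluster is the binomial expansion (p + q)^3.
P(M) = 0.23100^3 = 0.012326
P(M+2) = 3 × 0.23100^2 × 0.76900^1 = 0.123104
P(M+4) = 3 × 0.23100^1 × 0.76900^2 = 0.409813
P(M+6) = 0.76900^3 = 0.454757
The M+6 peak is largest (0.454757); scaling to 100 gives 2.71 : 27.07 : 90.12 : 100.00.

2.71 : 27.07 : 90.12 : 100.00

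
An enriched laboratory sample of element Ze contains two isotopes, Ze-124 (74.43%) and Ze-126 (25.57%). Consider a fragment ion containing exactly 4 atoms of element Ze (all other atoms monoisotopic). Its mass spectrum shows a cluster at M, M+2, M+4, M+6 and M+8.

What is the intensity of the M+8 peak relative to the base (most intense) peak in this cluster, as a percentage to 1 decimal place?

1.0%

Binomial terms of (0.7443 + 0.2557)^4: M 0.3069, M+2 0.4217, M+4 0.2173, M+6 0.0498, M+8 0.0043 → M+2 is the base peak.
P(M+2) = C(4,1) × 0.7443^3 × 0.2557^1 = 4 × 0.41232917 × 0.2557 = 0.421730 (base)
P(M+8) = C(4,4) × 0.7443^0 × 0.2557^4 = 1 × 1.0000 × 0.00427487 = 0.004275
Relative intensity = 0.004275 / 0.421730 × 100 = 1.0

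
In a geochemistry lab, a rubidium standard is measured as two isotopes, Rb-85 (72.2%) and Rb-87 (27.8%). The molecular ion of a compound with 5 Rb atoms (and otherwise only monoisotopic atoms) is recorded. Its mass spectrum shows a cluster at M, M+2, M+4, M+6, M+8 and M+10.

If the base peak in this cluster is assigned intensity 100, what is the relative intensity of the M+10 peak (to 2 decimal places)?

0.44

Binomial terms of (0.722 + 0.278)^5: M 0.1962, M+2 0.3777, M+4 0.2909, M+6 0.1120, M+8 0.0216, M+10 0.0017 → M+2 is the base peak.
P(M+2) = C(5,1) × 0.722^4 × 0.278^1 = 5 × 0.27173701 × 0.2780 = 0.377714 (base)
P(M+10) = C(5,5) × 0.722^0 × 0.278^5 = 1 × 1.0000 × 0.00166044 = 0.001660
Relative intensity = 0.001660 / 0.377714 × 100 = 0.44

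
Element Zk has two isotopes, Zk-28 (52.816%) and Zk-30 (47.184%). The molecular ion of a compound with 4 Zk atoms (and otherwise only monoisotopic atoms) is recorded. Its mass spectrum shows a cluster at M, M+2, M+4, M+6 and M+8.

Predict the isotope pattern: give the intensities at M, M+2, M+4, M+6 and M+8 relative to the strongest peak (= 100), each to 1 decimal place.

Each Zk atom is independently Zk-28 (p = 0.52816) or Zk-30 (q = 0.47184); the cluster is the binomial expansion (p + q)^4.
P(M) = 0.52816^4 = 0.077815
P(M+2) = 4 × 0.52816^3 × 0.47184^1 = 0.278068
P(M+4) = 6 × 0.52816^2 × 0.47184^2 = 0.372625
P(M+6) = 4 × 0.52816^1 × 0.47184^3 = 0.221927
P(M+8) = 0.47184^4 = 0.049565
The M+4 peak is largest (0.372625); scaling to 100 gives 20.9 : 74.6 : 100.0 : 59.6 : 13.3.

20.9 : 74.6 : 100.0 : 59.6 : 13.3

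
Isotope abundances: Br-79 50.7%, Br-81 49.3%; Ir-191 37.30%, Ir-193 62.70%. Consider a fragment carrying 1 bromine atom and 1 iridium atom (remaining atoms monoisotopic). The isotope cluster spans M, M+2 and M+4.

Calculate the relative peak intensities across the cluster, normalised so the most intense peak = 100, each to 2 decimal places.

Bromine pattern (n=1): 0.5070 : 0.4930
Iridium pattern (n=1): 0.3730 : 0.6270
Convolve the two distributions (both contribute in 2-u steps):
  M: 0.5070×0.3730 = 0.189111
  M+2: 0.5070×0.6270 + 0.4930×0.3730 = 0.501778
  M+4: 0.4930×0.6270 = 0.309111
Scale to base peak (0.501778) = 100: 37.69 : 100.00 : 61.60

37.69 : 100.00 : 61.60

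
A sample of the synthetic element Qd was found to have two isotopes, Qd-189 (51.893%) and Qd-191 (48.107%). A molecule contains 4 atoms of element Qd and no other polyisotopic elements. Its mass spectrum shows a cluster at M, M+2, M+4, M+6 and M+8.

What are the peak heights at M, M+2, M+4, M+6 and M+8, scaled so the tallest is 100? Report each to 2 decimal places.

19.39 : 71.91 : 100.00 : 61.80 : 14.32

Expanding (0.51893 + 0.48107)^4:
P(M) = 0.51893^4 = 0.072516
P(M+2) = 4 × 0.51893^3 × 0.48107^1 = 0.268902
P(M+4) = 6 × 0.51893^2 × 0.48107^2 = 0.373926
P(M+6) = 4 × 0.51893^1 × 0.48107^3 = 0.231097
P(M+8) = 0.48107^4 = 0.053559
The M+4 peak is largest (0.373926); scaling to 100 gives 19.39 : 71.91 : 100.00 : 61.80 : 14.32.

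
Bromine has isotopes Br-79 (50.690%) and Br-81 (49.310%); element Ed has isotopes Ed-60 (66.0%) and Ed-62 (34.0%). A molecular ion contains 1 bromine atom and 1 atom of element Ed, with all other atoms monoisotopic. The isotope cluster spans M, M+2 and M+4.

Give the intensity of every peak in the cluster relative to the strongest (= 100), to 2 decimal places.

67.21 : 100.00 : 33.68

Bromine pattern (n=1): 0.5069 : 0.4931
Element Ed pattern (n=1): 0.6600 : 0.3400
Convolve the two distributions (both contribute in 2-u steps):
  M: 0.5069×0.6600 = 0.334554
  M+2: 0.5069×0.3400 + 0.4931×0.6600 = 0.497792
  M+4: 0.4931×0.3400 = 0.167654
Scale to base peak (0.497792) = 100: 67.21 : 100.00 : 33.68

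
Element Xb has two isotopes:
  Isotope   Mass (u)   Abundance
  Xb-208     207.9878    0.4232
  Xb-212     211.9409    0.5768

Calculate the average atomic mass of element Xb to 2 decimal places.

Weight each isotope mass by its fractional abundance: 0.4232 × 207.9878 + 0.5768 × 211.9409
= 88.02044 + 122.24751 = 210.26795 u

210.27 u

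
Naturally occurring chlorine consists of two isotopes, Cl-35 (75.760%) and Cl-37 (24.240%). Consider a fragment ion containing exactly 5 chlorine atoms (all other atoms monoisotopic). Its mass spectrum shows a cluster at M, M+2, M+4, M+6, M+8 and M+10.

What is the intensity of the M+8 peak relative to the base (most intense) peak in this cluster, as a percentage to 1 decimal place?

Term probabilities: M 0.2496, M+2 0.3993, M+4 0.2555, M+6 0.0817, M+8 0.0131, M+10 0.0008. Base peak = M+2.
P(M+2) = C(5,1) × 0.75760^4 × 0.24240^1 = 5 × 0.32942751 × 0.2424 = 0.399266 (base)
P(M+8) = C(5,4) × 0.75760^1 × 0.24240^4 = 5 × 0.7576 × 0.00345247 = 0.013078
Relative intensity = 0.013078 / 0.399266 × 100 = 3.3

3.3%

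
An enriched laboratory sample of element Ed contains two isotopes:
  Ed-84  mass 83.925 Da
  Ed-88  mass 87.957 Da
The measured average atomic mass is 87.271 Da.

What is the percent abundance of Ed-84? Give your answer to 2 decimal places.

Let x be the fractional abundance of Ed-84; then Ed-88 has abundance 1 − x.
83.925·x + 87.957·(1 − x) = 87.271
(83.925 − 87.957)·x = 87.271 − 87.957
x = -0.686 / -4.032 = 0.17014 → 17.01% Ed-84, 82.99% Ed-88.

17.01%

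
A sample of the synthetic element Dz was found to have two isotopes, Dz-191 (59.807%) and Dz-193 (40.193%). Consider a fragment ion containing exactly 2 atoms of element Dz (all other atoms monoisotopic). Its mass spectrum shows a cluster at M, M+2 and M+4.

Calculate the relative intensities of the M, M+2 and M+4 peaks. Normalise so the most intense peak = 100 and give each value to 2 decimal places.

Expanding (0.59807 + 0.40193)^2:
P(M) = 0.59807^2 = 0.357688
P(M+2) = 2 × 0.59807^1 × 0.40193^1 = 0.480765
P(M+4) = 0.40193^2 = 0.161548
The M+2 peak is largest (0.480765); scaling to 100 gives 74.40 : 100.00 : 33.60.

74.40 : 100.00 : 33.60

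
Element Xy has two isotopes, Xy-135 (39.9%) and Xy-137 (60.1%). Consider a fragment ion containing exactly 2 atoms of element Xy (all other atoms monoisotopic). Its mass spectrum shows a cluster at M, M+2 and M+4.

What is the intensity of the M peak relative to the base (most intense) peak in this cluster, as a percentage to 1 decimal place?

33.2%

Term probabilities: M 0.1592, M+2 0.4796, M+4 0.3612. Base peak = M+2.
P(M+2) = C(2,1) × 0.399^1 × 0.601^1 = 2 × 0.3990 × 0.6010 = 0.479598 (base)
P(M) = C(2,0) × 0.399^2 × 0.601^0 = 1 × 0.159201 × 1.0000 = 0.159201
Relative intensity = 0.159201 / 0.479598 × 100 = 33.2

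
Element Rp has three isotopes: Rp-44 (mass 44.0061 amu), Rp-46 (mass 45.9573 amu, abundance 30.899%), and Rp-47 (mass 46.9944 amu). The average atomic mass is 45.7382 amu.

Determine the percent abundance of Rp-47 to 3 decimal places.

Let x and y be the fractions of Rp-44 and Rp-47. Then x + y = 1 − 0.30899 = 0.69101 and 44.0061x + 46.9944y = 45.7382 − 0.30899×45.9573 = 31.537853873.
Substituting: 44.0061x + 46.9944(0.69101 − x) = 31.537853873
(44.0061 − 46.9944)x = -0.935746471  ⇒  x = 0.31314, y = 0.37787
Rp-44: 31.314%, Rp-47: 37.787%.

37.787%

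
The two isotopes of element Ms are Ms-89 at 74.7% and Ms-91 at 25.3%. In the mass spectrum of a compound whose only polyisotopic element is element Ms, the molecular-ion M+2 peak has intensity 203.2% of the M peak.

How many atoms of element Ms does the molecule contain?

The M+2/M ratio from n Ms atoms is n · q/p = n · 0.253/0.747.
n = 2.032 × 0.747/0.253 = 6.00 ≈ 6

6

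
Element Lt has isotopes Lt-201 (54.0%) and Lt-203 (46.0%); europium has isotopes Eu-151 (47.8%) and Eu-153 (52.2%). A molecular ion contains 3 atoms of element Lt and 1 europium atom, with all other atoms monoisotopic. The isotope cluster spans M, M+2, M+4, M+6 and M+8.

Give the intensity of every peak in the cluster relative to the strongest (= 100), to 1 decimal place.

20.1 : 73.4 : 100.0 : 60.3 : 13.6

Element Lt pattern (n=3): 0.157464 : 0.402408 : 0.342792 : 0.097336
Europium pattern (n=1): 0.4780 : 0.5220
Convolve the two distributions (both contribute in 2-u steps):
  M: 0.157464×0.4780 = 0.075268
  M+2: 0.157464×0.5220 + 0.402408×0.4780 = 0.274547
  M+4: 0.402408×0.5220 + 0.342792×0.4780 = 0.373912
  M+6: 0.342792×0.5220 + 0.097336×0.4780 = 0.225464
  M+8: 0.097336×0.5220 = 0.050809
Scale to base peak (0.373912) = 100: 20.1 : 73.4 : 100.0 : 60.3 : 13.6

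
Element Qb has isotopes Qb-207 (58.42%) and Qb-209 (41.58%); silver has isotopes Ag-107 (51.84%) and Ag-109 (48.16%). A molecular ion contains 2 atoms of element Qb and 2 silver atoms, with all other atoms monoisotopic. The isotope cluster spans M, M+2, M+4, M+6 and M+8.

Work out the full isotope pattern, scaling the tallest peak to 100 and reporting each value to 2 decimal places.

24.91 : 81.74 : 100.00 : 54.05 : 10.89

Element Qb pattern (n=2): 0.34128964 : 0.48582072 : 0.17288964
Silver pattern (n=2): 0.26873856 : 0.49932288 : 0.23193856
Convolve the two distributions (both contribute in 2-u steps):
  M: 0.34128964×0.26873856 = 0.091718
  M+2: 0.34128964×0.49932288 + 0.48582072×0.26873856 = 0.300972
  M+4: 0.34128964×0.23193856 + 0.48582072×0.49932288 + 0.17288964×0.26873856 = 0.368202
  M+6: 0.48582072×0.23193856 + 0.17288964×0.49932288 = 0.199008
  M+8: 0.17288964×0.23193856 = 0.040100
Scale to base peak (0.368202) = 100: 24.91 : 81.74 : 100.00 : 54.05 : 10.89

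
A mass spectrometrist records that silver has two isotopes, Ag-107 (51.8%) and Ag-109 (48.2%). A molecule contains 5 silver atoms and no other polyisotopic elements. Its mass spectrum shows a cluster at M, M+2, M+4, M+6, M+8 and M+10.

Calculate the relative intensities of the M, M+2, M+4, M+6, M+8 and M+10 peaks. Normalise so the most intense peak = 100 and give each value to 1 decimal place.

The 5 Ag atoms are independent, so intensities follow the terms of (0.518 + 0.482)^5.
P(M) = 0.518^5 = 0.037295
P(M+2) = 5 × 0.518^4 × 0.482^1 = 0.173515
P(M+4) = 10 × 0.518^3 × 0.482^2 = 0.322911
P(M+6) = 10 × 0.518^2 × 0.482^3 = 0.300470
P(M+8) = 5 × 0.518^1 × 0.482^4 = 0.139794
P(M+10) = 0.482^5 = 0.026016
The M+4 peak is largest (0.322911); scaling to 100 gives 11.5 : 53.7 : 100.0 : 93.1 : 43.3 : 8.1.

11.5 : 53.7 : 100.0 : 93.1 : 43.3 : 8.1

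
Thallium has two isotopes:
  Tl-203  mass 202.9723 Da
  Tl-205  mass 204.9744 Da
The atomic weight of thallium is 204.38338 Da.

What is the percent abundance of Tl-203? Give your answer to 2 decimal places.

29.52%

With x = fraction of Tl-203 (so Tl-205 is 1 − x):
202.9723·x + 204.9744·(1 − x) = 204.38338
(202.9723 − 204.9744)·x = 204.38338 − 204.9744
x = -0.59102 / -2.0021 = 0.29520 → 29.52% Tl-203, 70.48% Tl-205.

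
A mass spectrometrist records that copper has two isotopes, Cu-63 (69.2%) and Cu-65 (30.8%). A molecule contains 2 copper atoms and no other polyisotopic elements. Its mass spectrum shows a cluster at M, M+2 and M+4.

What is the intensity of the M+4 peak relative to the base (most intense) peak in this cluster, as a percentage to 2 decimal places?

19.81%

Binomial terms of (0.692 + 0.308)^2: M 0.4789, M+2 0.4263, M+4 0.0949 → M is the base peak.
P(M) = C(2,0) × 0.692^2 × 0.308^0 = 1 × 0.478864 × 1.0000 = 0.478864 (base)
P(M+4) = C(2,2) × 0.692^0 × 0.308^2 = 1 × 1.0000 × 0.094864 = 0.094864
Relative intensity = 0.094864 / 0.478864 × 100 = 19.81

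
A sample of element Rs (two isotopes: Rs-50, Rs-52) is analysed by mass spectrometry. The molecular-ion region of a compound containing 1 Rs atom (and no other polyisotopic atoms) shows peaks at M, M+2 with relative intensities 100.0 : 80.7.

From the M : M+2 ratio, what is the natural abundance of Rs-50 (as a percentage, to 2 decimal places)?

Write p for the Rs-50 fraction. I(M+2)/I(M) = [C(1,1)·p^0·(1−p)] / p^1 = 1·(1−p)/p = 80.7/100.0 = 0.8070
(1−p)/p = 0.8070/1 = 0.8070  ⇒  p = 1/(1 + 0.8070) = 0.5534
Rs-50: 55.34%, Rs-52: 44.66%.

55.34%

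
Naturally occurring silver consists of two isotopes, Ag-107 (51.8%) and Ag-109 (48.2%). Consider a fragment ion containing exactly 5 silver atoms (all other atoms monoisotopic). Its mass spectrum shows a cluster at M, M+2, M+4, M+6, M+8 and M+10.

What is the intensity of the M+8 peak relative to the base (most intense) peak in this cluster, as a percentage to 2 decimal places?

Binomial terms of (0.518 + 0.482)^5: M 0.0373, M+2 0.1735, M+4 0.3229, M+6 0.3005, M+8 0.1398, M+10 0.0260 → M+4 is the base peak.
P(M+4) = C(5,2) × 0.518^3 × 0.482^2 = 10 × 0.13899183 × 0.232324 = 0.322911 (base)
P(M+8) = C(5,4) × 0.518^1 × 0.482^4 = 5 × 0.5180 × 0.05397444 = 0.139794
Relative intensity = 0.139794 / 0.322911 × 100 = 43.29

43.29%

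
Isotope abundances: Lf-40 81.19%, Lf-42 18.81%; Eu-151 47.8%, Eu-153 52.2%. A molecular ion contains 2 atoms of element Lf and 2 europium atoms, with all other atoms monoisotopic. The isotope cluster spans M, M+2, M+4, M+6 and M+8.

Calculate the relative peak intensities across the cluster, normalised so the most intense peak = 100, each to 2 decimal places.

37.77 : 100.00 : 85.30 : 25.30 : 2.42

Element Lf pattern (n=2): 0.65918161 : 0.30543678 : 0.03538161
Europium pattern (n=2): 0.228484 : 0.499032 : 0.272484
Convolve the two distributions (both contribute in 2-u steps):
  M: 0.65918161×0.228484 = 0.150612
  M+2: 0.65918161×0.499032 + 0.30543678×0.228484 = 0.398740
  M+4: 0.65918161×0.272484 + 0.30543678×0.499032 + 0.03538161×0.228484 = 0.340123
  M+6: 0.30543678×0.272484 + 0.03538161×0.499032 = 0.100883
  M+8: 0.03538161×0.272484 = 0.009641
Scale to base peak (0.398740) = 100: 37.77 : 100.00 : 85.30 : 25.30 : 2.42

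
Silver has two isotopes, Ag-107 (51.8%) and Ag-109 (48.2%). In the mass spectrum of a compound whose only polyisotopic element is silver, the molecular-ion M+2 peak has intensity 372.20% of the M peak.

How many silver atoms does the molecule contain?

The M+2/M ratio from n Ag atoms is n · q/p = n · 0.482/0.518.
n = 3.7220 × 0.518/0.482 = 4.00 ≈ 4

4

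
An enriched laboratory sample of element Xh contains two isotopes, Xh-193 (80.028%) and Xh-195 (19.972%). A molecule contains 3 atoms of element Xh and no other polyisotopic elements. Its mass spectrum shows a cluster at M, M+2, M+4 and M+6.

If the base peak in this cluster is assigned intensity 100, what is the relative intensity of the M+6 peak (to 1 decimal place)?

Binomial terms of (0.80028 + 0.19972)^3: M 0.5125, M+2 0.3837, M+4 0.0958, M+6 0.0080 → M is the base peak.
P(M) = C(3,0) × 0.80028^3 × 0.19972^0 = 1 × 0.51253779 × 1.0000 = 0.512538 (base)
P(M+6) = C(3,3) × 0.80028^0 × 0.19972^3 = 1 × 1.0000 × 0.00796645 = 0.007966
Relative intensity = 0.007966 / 0.512538 × 100 = 1.6

1.6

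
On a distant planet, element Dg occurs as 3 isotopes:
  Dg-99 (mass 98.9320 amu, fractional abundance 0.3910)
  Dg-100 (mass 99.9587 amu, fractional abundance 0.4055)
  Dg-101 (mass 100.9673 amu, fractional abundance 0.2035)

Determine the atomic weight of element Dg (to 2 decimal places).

99.76 amu

The abundance-weighted mean is 0.3910 × 98.9320 + 0.4055 × 99.9587 + 0.2035 × 100.9673
= 38.68241 + 40.53325 + 20.54685 = 99.76251 amu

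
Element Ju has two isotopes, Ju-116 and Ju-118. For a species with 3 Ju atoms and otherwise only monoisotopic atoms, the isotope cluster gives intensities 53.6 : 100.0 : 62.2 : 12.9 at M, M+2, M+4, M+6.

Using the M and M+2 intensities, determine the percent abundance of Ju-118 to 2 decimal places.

Let p = fractional abundance of Ju-116. I(M+2)/I(M) = [C(3,1)·p^2·(1−p)] / p^3 = 3·(1−p)/p = 100.0/53.6 = 1.8657
(1−p)/p = 1.8657/3 = 0.6219  ⇒  p = 1/(1 + 0.6219) = 0.6166
Ju-116: 61.66%, Ju-118: 38.34%.

38.34%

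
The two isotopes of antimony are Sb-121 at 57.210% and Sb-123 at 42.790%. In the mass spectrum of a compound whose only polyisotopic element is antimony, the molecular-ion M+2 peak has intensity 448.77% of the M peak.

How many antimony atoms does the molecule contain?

6

With n Sb atoms, P(M+2)/P(M) = C(n,1)·p^(n−1)q / p^n = n·q/p = n · 0.42790/0.57210.
n = 4.4877 × 0.57210/0.42790 = 6.00 ≈ 6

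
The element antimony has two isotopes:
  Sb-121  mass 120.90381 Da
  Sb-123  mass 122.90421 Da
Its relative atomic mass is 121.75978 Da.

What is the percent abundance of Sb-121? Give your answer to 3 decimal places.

57.210%

Let x be the fractional abundance of Sb-121; then Sb-123 has abundance 1 − x.
120.90381·x + 122.90421·(1 − x) = 121.75978
(120.90381 − 122.90421)·x = 121.75978 − 122.90421
x = -1.14443 / -2.00040 = 0.57210 → 57.210% Sb-121, 42.790% Sb-123.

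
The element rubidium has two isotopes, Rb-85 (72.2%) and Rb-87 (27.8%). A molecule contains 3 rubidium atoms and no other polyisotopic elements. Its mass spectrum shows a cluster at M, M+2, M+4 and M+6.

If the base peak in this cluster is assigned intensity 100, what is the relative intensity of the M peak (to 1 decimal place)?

Term probabilities: M 0.3764, M+2 0.4348, M+4 0.1674, M+6 0.0215. Base peak = M+2.
P(M+2) = C(3,1) × 0.722^2 × 0.278^1 = 3 × 0.521284 × 0.2780 = 0.434751 (base)
P(M) = C(3,0) × 0.722^3 × 0.278^0 = 1 × 0.37636705 × 1.0000 = 0.376367
Relative intensity = 0.376367 / 0.434751 × 100 = 86.6

86.6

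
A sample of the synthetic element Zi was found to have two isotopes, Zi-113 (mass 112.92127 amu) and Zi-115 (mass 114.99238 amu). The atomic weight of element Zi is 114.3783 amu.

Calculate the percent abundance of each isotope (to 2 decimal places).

Zi-113: 29.65%, Zi-115: 70.35%

With x = fraction of Zi-113 (so Zi-115 is 1 − x):
112.92127·x + 114.99238·(1 − x) = 114.3783
(112.92127 − 114.99238)·x = 114.3783 − 114.99238
x = -0.61408 / -2.07111 = 0.29650 → 29.65% Zi-113, 70.35% Zi-115.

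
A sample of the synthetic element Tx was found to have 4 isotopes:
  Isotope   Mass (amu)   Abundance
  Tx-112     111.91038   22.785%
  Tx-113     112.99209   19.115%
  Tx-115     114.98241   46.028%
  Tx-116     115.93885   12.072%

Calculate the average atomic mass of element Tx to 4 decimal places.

114.0175 amu

The abundance-weighted mean is 0.22785 × 111.91038 + 0.19115 × 112.99209 + 0.46028 × 114.98241 + 0.12072 × 115.93885
= 25.498780 + 21.598438 + 52.924104 + 13.996138 = 114.017460 amu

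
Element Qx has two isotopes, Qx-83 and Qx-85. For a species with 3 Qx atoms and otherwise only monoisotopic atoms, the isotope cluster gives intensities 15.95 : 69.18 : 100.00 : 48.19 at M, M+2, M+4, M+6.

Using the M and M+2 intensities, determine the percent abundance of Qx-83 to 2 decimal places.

40.89%

If p is the fraction of Qx that is Qx-83, then I(M+2)/I(M) = [C(3,1)·p^2·(1−p)] / p^3 = 3·(1−p)/p = 69.18/15.95 = 4.3373
(1−p)/p = 4.3373/3 = 1.4458  ⇒  p = 1/(1 + 1.4458) = 0.4089
Qx-83: 40.89%, Qx-85: 59.11%.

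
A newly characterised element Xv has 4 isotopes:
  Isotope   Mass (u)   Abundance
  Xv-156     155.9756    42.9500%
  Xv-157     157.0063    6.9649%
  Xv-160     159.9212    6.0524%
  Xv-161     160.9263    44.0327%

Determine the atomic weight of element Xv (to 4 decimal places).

The abundance-weighted mean is 0.429500 × 155.9756 + 0.069649 × 157.0063 + 0.060524 × 159.9212 + 0.440327 × 160.9263
= 66.99152 + 10.93533 + 9.67907 + 70.86019 = 158.46611 u

158.4661 u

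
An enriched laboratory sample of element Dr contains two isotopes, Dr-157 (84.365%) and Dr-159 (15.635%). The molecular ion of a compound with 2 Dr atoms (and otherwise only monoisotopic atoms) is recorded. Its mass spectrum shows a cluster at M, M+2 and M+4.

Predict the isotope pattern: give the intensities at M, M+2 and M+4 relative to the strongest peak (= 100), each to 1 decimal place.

100.0 : 37.1 : 3.4

Each Dr atom is independently Dr-157 (p = 0.84365) or Dr-159 (q = 0.15635); the cluster is the binomial expansion (p + q)^2.
P(M) = 0.84365^2 = 0.711745
P(M+2) = 2 × 0.84365^1 × 0.15635^1 = 0.263809
P(M+4) = 0.15635^2 = 0.024445
The M peak is largest (0.711745); scaling to 100 gives 100.0 : 37.1 : 3.4.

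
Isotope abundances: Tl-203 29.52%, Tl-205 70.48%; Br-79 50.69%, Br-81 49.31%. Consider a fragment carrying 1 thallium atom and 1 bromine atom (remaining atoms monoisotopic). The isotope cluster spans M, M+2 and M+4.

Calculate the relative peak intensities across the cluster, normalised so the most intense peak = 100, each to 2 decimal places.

29.76 : 100.00 : 69.12

Thallium pattern (n=1): 0.2952 : 0.7048
Bromine pattern (n=1): 0.5069 : 0.4931
Convolve the two distributions (both contribute in 2-u steps):
  M: 0.2952×0.5069 = 0.149637
  M+2: 0.2952×0.4931 + 0.7048×0.5069 = 0.502826
  M+4: 0.7048×0.4931 = 0.347537
Scale to base peak (0.502826) = 100: 29.76 : 100.00 : 69.12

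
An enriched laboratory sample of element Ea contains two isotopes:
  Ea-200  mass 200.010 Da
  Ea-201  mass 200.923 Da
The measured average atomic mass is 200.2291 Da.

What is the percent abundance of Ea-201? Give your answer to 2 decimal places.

24.00%

Writing the weighted mean with unknown fraction x of Ea-200:
200.010·x + 200.923·(1 − x) = 200.2291
(200.010 − 200.923)·x = 200.2291 − 200.923
x = -0.6939 / -0.913 = 0.76002 → 76.00% Ea-200, 24.00% Ea-201.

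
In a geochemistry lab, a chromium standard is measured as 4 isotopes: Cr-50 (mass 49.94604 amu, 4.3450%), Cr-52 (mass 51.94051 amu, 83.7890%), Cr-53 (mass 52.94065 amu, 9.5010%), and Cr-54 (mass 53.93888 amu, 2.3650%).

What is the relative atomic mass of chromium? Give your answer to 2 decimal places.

52.00 amu

Ar = Σ fᵢ·mᵢ = 0.043450 × 49.94604 + 0.837890 × 51.94051 + 0.095010 × 52.94065 + 0.023650 × 53.93888
= 2.170155 + 43.520434 + 5.029891 + 1.275655 = 51.996135 amu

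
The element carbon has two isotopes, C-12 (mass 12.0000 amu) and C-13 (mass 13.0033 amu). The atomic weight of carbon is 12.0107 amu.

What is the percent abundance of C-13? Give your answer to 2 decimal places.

1.07%

Let x be the fractional abundance of C-12; then C-13 has abundance 1 − x.
12.0000·x + 13.0033·(1 − x) = 12.0107
(12.0000 − 13.0033)·x = 12.0107 − 13.0033
x = -0.9926 / -1.0033 = 0.98934 → 98.93% C-12, 1.07% C-13.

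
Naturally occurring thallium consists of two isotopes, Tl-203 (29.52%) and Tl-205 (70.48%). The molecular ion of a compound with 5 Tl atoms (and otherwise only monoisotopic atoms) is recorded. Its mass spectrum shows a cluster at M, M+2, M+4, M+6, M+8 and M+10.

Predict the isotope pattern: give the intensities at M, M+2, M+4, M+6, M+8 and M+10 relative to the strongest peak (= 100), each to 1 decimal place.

Each Tl atom is independently Tl-203 (p = 0.2952) or Tl-205 (q = 0.7048); the cluster is the binomial expansion (p + q)^5.
P(M) = 0.2952^5 = 0.002242
P(M+2) = 5 × 0.2952^4 × 0.7048^1 = 0.026761
P(M+4) = 10 × 0.2952^3 × 0.7048^2 = 0.127785
P(M+6) = 10 × 0.2952^2 × 0.7048^3 = 0.305092
P(M+8) = 5 × 0.2952^1 × 0.7048^4 = 0.364208
P(M+10) = 0.7048^5 = 0.173912
The M+8 peak is largest (0.364208); scaling to 100 gives 0.6 : 7.3 : 35.1 : 83.8 : 100.0 : 47.8.

0.6 : 7.3 : 35.1 : 83.8 : 100.0 : 47.8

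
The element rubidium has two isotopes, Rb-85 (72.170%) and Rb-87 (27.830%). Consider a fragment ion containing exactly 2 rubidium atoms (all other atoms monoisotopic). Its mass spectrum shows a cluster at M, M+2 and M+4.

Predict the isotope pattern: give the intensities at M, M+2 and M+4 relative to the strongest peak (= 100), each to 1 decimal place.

Expanding (0.72170 + 0.27830)^2:
P(M) = 0.72170^2 = 0.520851
P(M+2) = 2 × 0.72170^1 × 0.27830^1 = 0.401698
P(M+4) = 0.27830^2 = 0.077451
The M peak is largest (0.520851); scaling to 100 gives 100.0 : 77.1 : 14.9.

100.0 : 77.1 : 14.9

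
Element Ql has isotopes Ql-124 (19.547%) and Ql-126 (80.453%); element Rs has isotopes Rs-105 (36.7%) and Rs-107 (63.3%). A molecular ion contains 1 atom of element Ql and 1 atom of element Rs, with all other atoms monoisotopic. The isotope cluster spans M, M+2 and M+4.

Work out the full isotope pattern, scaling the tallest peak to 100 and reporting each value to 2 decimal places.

Element Ql pattern (n=1): 0.19547 : 0.80453
Element Rs pattern (n=1): 0.3670 : 0.6330
Convolve the two distributions (both contribute in 2-u steps):
  M: 0.19547×0.3670 = 0.071737
  M+2: 0.19547×0.6330 + 0.80453×0.3670 = 0.418995
  M+4: 0.80453×0.6330 = 0.509267
Scale to base peak (0.509267) = 100: 14.09 : 82.27 : 100.00

14.09 : 82.27 : 100.00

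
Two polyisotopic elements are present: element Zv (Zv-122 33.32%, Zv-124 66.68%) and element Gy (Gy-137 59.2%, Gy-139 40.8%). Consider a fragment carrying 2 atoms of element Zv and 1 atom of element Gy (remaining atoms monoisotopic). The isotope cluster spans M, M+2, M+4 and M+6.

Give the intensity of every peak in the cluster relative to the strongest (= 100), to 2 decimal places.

14.79 : 69.37 : 100.00 : 40.81

Element Zv pattern (n=2): 0.11102224 : 0.44435552 : 0.44462224
Element Gy pattern (n=1): 0.5920 : 0.4080
Convolve the two distributions (both contribute in 2-u steps):
  M: 0.11102224×0.5920 = 0.065725
  M+2: 0.11102224×0.4080 + 0.44435552×0.5920 = 0.308356
  M+4: 0.44435552×0.4080 + 0.44462224×0.5920 = 0.444513
  M+6: 0.44462224×0.4080 = 0.181406
Scale to base peak (0.444513) = 100: 14.79 : 69.37 : 100.00 : 40.81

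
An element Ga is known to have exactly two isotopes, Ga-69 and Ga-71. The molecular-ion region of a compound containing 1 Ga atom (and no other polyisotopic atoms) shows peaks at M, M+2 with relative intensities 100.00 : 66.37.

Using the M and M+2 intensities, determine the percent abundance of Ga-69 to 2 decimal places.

60.11%

If p is the fraction of Ga that is Ga-69, then I(M+2)/I(M) = [C(1,1)·p^0·(1−p)] / p^1 = 1·(1−p)/p = 66.37/100.00 = 0.6637
(1−p)/p = 0.6637/1 = 0.6637  ⇒  p = 1/(1 + 0.6637) = 0.6011
Ga-69: 60.11%, Ga-71: 39.89%.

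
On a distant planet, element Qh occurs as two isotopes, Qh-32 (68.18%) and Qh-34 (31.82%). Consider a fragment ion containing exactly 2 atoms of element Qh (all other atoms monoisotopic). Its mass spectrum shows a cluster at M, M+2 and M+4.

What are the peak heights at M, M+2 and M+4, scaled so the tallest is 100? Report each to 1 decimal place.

100.0 : 93.3 : 21.8

Expanding (0.6818 + 0.3182)^2:
P(M) = 0.6818^2 = 0.464851
P(M+2) = 2 × 0.6818^1 × 0.3182^1 = 0.433898
P(M+4) = 0.3182^2 = 0.101251
The M peak is largest (0.464851); scaling to 100 gives 100.0 : 93.3 : 21.8.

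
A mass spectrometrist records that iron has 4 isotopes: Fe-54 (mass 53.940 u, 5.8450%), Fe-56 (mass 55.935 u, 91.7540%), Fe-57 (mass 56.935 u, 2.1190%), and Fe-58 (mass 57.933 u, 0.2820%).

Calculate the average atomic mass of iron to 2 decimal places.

55.85 u

Average mass = Σ (abundance × isotope mass) = 0.058450 × 53.940 + 0.917540 × 55.935 + 0.021190 × 56.935 + 0.002820 × 57.933
= 3.1528 + 51.3226 + 1.2065 + 0.1634 = 55.8453 u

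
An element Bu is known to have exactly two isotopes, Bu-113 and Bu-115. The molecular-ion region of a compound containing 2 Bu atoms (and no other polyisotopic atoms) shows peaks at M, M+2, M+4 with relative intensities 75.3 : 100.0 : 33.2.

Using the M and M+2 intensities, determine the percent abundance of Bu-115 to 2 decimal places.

39.90%

Let p = fractional abundance of Bu-113. I(M+2)/I(M) = [C(2,1)·p^1·(1−p)] / p^2 = 2·(1−p)/p = 100.0/75.3 = 1.3280
(1−p)/p = 1.3280/2 = 0.6640  ⇒  p = 1/(1 + 0.6640) = 0.6010
Bu-113: 60.10%, Bu-115: 39.90%.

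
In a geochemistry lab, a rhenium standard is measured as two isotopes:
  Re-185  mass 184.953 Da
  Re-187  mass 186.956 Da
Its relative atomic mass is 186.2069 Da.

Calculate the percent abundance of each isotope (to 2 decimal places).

Re-185: 37.40%, Re-187: 62.60%

With x = fraction of Re-185 (so Re-187 is 1 − x):
184.953·x + 186.956·(1 − x) = 186.2069
(184.953 − 186.956)·x = 186.2069 − 186.956
x = -0.7491 / -2.003 = 0.37399 → 37.40% Re-185, 62.60% Re-187.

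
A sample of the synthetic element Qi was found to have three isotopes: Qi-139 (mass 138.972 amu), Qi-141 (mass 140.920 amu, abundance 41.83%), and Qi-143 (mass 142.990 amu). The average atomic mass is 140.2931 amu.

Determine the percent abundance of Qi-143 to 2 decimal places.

12.60%

Let x and y be the fractions of Qi-139 and Qi-143. Then x + y = 1 − 0.4183 = 0.5817 and 138.972x + 142.990y = 140.2931 − 0.4183×140.920 = 81.346264.
Substituting: 138.972x + 142.990(0.5817 − x) = 81.346264
(138.972 − 142.990)x = -1.831019  ⇒  x = 0.45570, y = 0.12600
Qi-139: 45.57%, Qi-143: 12.60%.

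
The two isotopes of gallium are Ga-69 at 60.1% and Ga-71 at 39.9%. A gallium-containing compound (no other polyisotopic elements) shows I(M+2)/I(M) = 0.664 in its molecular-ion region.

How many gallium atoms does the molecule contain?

For n independent Ga atoms, I(M+2)/I(M) = n · (abundance Ga-71) / (abundance Ga-69) = n · 0.399/0.601.
n = 0.664 × 0.601/0.399 = 1.00 ≈ 1

1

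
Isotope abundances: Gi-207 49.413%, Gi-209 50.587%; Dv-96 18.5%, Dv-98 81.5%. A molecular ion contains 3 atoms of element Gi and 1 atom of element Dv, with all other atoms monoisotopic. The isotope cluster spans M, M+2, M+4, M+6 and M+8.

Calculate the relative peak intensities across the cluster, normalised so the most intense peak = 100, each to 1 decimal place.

Element Gi pattern (n=3): 0.12064898 : 0.37054642 : 0.37935021 : 0.12945439
Element Dv pattern (n=1): 0.1850 : 0.8150
Convolve the two distributions (both contribute in 2-u steps):
  M: 0.12064898×0.1850 = 0.022320
  M+2: 0.12064898×0.8150 + 0.37054642×0.1850 = 0.166880
  M+4: 0.37054642×0.8150 + 0.37935021×0.1850 = 0.372175
  M+6: 0.37935021×0.8150 + 0.12945439×0.1850 = 0.333119
  M+8: 0.12945439×0.8150 = 0.105505
Scale to base peak (0.372175) = 100: 6.0 : 44.8 : 100.0 : 89.5 : 28.3

6.0 : 44.8 : 100.0 : 89.5 : 28.3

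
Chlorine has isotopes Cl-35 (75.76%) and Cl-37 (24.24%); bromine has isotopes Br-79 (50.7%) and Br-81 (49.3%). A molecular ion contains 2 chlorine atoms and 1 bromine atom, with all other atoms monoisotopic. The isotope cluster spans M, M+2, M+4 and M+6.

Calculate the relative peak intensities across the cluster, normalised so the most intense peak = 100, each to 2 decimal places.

62.02 : 100.00 : 44.94 : 6.17

Chlorine pattern (n=2): 0.57395776 : 0.36728448 : 0.05875776
Bromine pattern (n=1): 0.5070 : 0.4930
Convolve the two distributions (both contribute in 2-u steps):
  M: 0.57395776×0.5070 = 0.290997
  M+2: 0.57395776×0.4930 + 0.36728448×0.5070 = 0.469174
  M+4: 0.36728448×0.4930 + 0.05875776×0.5070 = 0.210861
  M+6: 0.05875776×0.4930 = 0.028968
Scale to base peak (0.469174) = 100: 62.02 : 100.00 : 44.94 : 6.17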